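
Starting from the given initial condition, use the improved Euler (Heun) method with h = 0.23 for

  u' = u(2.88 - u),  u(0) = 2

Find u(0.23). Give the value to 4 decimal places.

Heun: k1 = f(s_n, u_n); k2 = f(s_n + h, u_n + h·k1); u_{n+1} = u_n + (h/2)·(k1 + k2).
s=0.000000, u=2.000000:
  k1 = f(0.000000, 2.000000) = 1.760000
  k2 = f(0.230000, 2.404800) = 1.142761
  u ← 2.000000 + (0.23/2)·(1.760000 + 1.142761) = 2.333818
u(0.23) ≈ 2.3338

2.3338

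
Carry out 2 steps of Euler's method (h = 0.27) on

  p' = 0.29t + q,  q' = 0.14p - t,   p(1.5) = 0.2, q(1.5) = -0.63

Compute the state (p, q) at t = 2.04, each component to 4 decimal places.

Euler on (p,q): p_{n+1} = p_n + h·p', q_{n+1} = q_n + h·q'.
1.500000: (0.200000, -0.630000); f=(-0.195000, -1.472000) → (0.147350, -1.027440)
1.770000: (0.147350, -1.027440); f=(-0.514140, -1.749371) → (0.008532, -1.499770)
(p(2.04), q(2.04)) ≈ (0.0085, -1.4998)

0.0085, -1.4998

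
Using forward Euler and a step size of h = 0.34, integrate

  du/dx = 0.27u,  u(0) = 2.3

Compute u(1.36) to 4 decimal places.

3.2681

Euler: u_{n+1} = u_n + h·f(x_n, u_n).
x=0.000000, u=2.300000: f=0.621000 → u ← 2.300000 + 0.34·0.621000 = 2.511140
x=0.340000, u=2.511140: f=0.678008 → u ← 2.511140 + 0.34·0.678008 = 2.741663
x=0.680000, u=2.741663: f=0.740249 → u ← 2.741663 + 0.34·0.740249 = 2.993347
x=1.020000, u=2.993347: f=0.808204 → u ← 2.993347 + 0.34·0.808204 = 3.268137
u(1.36) ≈ 3.2681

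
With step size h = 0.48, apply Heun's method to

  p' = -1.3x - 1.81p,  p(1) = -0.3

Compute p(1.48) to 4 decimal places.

Heun: k1 = f(x_n, p_n); k2 = f(x_n + h, p_n + h·k1); p_{n+1} = p_n + (h/2)·(k1 + k2).
x=1.000000, p=-0.300000:
  k1 = f(1.000000, -0.300000) = -0.757000
  k2 = f(1.480000, -0.663360) = -0.723318
  p ← -0.300000 + (0.48/2)·(-0.757000 + (-0.723318)) = -0.655276
p(1.48) ≈ -0.6553

-0.6553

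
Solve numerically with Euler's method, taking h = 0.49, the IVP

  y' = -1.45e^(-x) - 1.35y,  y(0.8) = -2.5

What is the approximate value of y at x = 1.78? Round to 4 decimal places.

Euler: y_{n+1} = y_n + h·f(x_n, y_n).
x=0.800000, y=-2.500000: f=2.723473 → y ← -2.500000 + 0.49·2.723473 = -1.165498
x=1.290000, y=-1.165498: f=1.174280 → y ← -1.165498 + 0.49·1.174280 = -0.590101
y(1.78) ≈ -0.5901

-0.5901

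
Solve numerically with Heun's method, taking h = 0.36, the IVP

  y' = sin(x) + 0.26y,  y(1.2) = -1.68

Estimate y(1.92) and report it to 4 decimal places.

Heun: k1 = f(x_n, y_n); k2 = f(x_n + h, y_n + h·k1); y_{n+1} = y_n + (h/2)·(k1 + k2).
x=1.200000, y=-1.680000:
  k1 = f(1.200000, -1.680000) = 0.495239
  k2 = f(1.560000, -1.501714) = 0.609496
  y ← -1.680000 + (0.36/2)·(0.495239 + 0.609496) = -1.481148
x=1.560000, y=-1.481148:
  k1 = f(1.560000, -1.481148) = 0.614843
  k2 = f(1.920000, -1.259804) = 0.612096
  y ← -1.481148 + (0.36/2)·(0.614843 + 0.612096) = -1.260299
y(1.92) ≈ -1.2603

-1.2603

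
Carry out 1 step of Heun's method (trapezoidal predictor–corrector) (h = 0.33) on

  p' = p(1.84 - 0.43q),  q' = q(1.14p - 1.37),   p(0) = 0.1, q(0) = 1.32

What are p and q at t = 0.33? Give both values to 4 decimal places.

Heun on (p,q): k1 = f(t_n, state_n); k2 = f(t_n + h, state_n + h·k1); state_{n+1} = state_n + (h/2)·(k1 + k2).
0.000000: (0.100000, 1.320000)
  k1 = (0.127240, -1.657920)
  predictor → (0.141989, 0.772886)
  k2 = (0.214071, -0.933749)
  → (0.156316, 0.892375)
(p(0.33), q(0.33)) ≈ (0.1563, 0.8924)

0.1563, 0.8924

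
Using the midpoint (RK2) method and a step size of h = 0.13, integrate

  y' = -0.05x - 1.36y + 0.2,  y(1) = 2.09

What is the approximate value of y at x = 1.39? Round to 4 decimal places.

Midpoint: k1 = f(x_n, y_n); k2 = f(x_n + h/2, y_n + (h/2)·k1); y_{n+1} = y_n + h·k2.
x=1.000000, y=2.090000:
  k1 = f(1.000000, 2.090000) = -2.692400
  k2 = f(1.065000, 1.914994) = -2.457642
  y ← 2.090000 + 0.13·(-2.457642) = 1.770507
x=1.130000, y=1.770507:
  k1 = f(1.130000, 1.770507) = -2.264389
  k2 = f(1.195000, 1.623321) = -2.067467
  y ← 1.770507 + 0.13·(-2.067467) = 1.501736
x=1.260000, y=1.501736:
  k1 = f(1.260000, 1.501736) = -1.905361
  k2 = f(1.325000, 1.377887) = -1.740177
  y ← 1.501736 + 0.13·(-1.740177) = 1.275513
y(1.39) ≈ 1.2755

1.2755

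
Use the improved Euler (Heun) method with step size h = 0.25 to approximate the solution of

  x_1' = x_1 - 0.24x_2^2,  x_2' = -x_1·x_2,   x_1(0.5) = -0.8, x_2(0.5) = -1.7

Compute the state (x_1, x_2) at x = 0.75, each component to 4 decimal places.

Heun on (x_1,x_2): k1 = f(x_n, state_n); k2 = f(x_n + h, state_n + h·k1); state_{n+1} = state_n + (h/2)·(k1 + k2).
0.500000: (-0.800000, -1.700000)
  k1 = (-1.493600, -1.360000)
  predictor → (-1.173400, -2.040000)
  k2 = (-2.172184, -2.393736)
  → (-1.258223, -2.169217)
(x_1(0.75), x_2(0.75)) ≈ (-1.2582, -2.1692)

-1.2582, -2.1692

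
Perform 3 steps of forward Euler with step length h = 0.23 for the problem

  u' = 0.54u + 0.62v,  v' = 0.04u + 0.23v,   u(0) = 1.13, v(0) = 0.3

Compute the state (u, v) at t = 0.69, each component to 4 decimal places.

1.7626, 0.3884

Euler on (u,v): u_{n+1} = u_n + h·u', v_{n+1} = v_n + h·v'.
0.000000: (1.130000, 0.300000); f=(0.796200, 0.114200) → (1.313126, 0.326266)
0.230000: (1.313126, 0.326266); f=(0.911373, 0.127566) → (1.522742, 0.355606)
0.460000: (1.522742, 0.355606); f=(1.042756, 0.142699) → (1.762576, 0.388427)
(u(0.69), v(0.69)) ≈ (1.7626, 0.3884)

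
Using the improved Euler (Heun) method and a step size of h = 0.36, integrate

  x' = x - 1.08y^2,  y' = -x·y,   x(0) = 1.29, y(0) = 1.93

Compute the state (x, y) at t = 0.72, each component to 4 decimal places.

0.1503, 1.2419

Heun on (x,y): k1 = f(t_n, state_n); k2 = f(t_n + h, state_n + h·k1); state_{n+1} = state_n + (h/2)·(k1 + k2).
0.000000: (1.290000, 1.930000)
  k1 = (-2.732892, -2.489700)
  predictor → (0.306159, 1.033708)
  k2 = (-0.847878, -0.316479)
  → (0.645461, 1.424888)
0.360000: (0.645461, 1.424888)
  k1 = (-1.547268, -0.919710)
  predictor → (0.088445, 1.093792)
  k2 = (-1.203647, -0.096740)
  → (0.150297, 1.241927)
(x(0.72), y(0.72)) ≈ (0.1503, 1.2419)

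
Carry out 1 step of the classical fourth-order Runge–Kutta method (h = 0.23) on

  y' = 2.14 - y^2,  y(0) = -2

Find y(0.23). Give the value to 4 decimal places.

-2.7371

RK4: k1 = f(x_n, y_n); k2 = f(x_n + h/2, y_n + (h/2)·k1); k3 = f(x_n + h/2, y_n + (h/2)·k2); k4 = f(x_n + h, y_n + h·k3); y_{n+1} = y_n + (h/6)·(k1 + 2k2 + 2k3 + k4).
x=0.000000, y=-2.000000:
  k1 = f(0.000000, -2.000000) = -1.860000
  k2 = f(0.115000, -2.213900) = -2.761353
  k3 = f(0.115000, -2.317556) = -3.231064
  k4 = f(0.230000, -2.743145) = -5.384843
  y ← -2.000000 + (0.23/6)·(k1 + 2k2 + 2k3 + k4) = -2.737138
y(0.23) ≈ -2.7371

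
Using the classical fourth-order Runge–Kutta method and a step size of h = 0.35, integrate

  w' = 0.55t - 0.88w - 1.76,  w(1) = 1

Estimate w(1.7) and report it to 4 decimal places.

0.0187

RK4: k1 = f(t_n, w_n); k2 = f(t_n + h/2, w_n + (h/2)·k1); k3 = f(t_n + h/2, w_n + (h/2)·k2); k4 = f(t_n + h, w_n + h·k3); w_{n+1} = w_n + (h/6)·(k1 + 2k2 + 2k3 + k4).
t=1.000000, w=1.000000:
  k1 = f(1.000000, 1.000000) = -2.090000
  k2 = f(1.175000, 0.634250) = -1.671890
  k3 = f(1.175000, 0.707419) = -1.736279
  k4 = f(1.350000, 0.392302) = -1.362726
  w ← 1.000000 + (0.35/6)·(k1 + 2k2 + 2k3 + k4) = 0.400971
t=1.350000, w=0.400971:
  k1 = f(1.350000, 0.400971) = -1.370355
  k2 = f(1.525000, 0.161159) = -1.063070
  k3 = f(1.525000, 0.214934) = -1.110392
  k4 = f(1.700000, 0.012334) = -0.835854
  w ← 0.400971 + (0.35/6)·(k1 + 2k2 + 2k3 + k4) = 0.018705
w(1.7) ≈ 0.0187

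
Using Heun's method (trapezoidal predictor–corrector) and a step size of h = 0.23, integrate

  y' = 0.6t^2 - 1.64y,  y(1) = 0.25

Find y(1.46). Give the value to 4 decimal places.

0.4347

Heun: k1 = f(t_n, y_n); k2 = f(t_n + h, y_n + h·k1); y_{n+1} = y_n + (h/2)·(k1 + k2).
t=1.000000, y=0.250000:
  k1 = f(1.000000, 0.250000) = 0.190000
  k2 = f(1.230000, 0.293700) = 0.426072
  y ← 0.250000 + (0.23/2)·(0.190000 + 0.426072) = 0.320848
t=1.230000, y=0.320848:
  k1 = f(1.230000, 0.320848) = 0.381549
  k2 = f(1.460000, 0.408605) = 0.608849
  y ← 0.320848 + (0.23/2)·(0.381549 + 0.608849) = 0.434744
y(1.46) ≈ 0.4347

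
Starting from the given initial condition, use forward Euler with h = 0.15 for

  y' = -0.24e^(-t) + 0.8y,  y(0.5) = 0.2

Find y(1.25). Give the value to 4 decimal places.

0.2438

Euler: y_{n+1} = y_n + h·f(t_n, y_n).
t=0.500000, y=0.200000: f=0.014433 → y ← 0.200000 + 0.15·0.014433 = 0.202165
t=0.650000, y=0.202165: f=0.036441 → y ← 0.202165 + 0.15·0.036441 = 0.207631
t=0.800000, y=0.207631: f=0.058266 → y ← 0.207631 + 0.15·0.058266 = 0.216371
t=0.950000, y=0.216371: f=0.080279 → y ← 0.216371 + 0.15·0.080279 = 0.228413
t=1.100000, y=0.228413: f=0.102841 → y ← 0.228413 + 0.15·0.102841 = 0.243839
y(1.25) ≈ 0.2438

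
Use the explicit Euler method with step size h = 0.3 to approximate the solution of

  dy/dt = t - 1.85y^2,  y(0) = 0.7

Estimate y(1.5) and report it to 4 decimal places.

0.7701

Euler: y_{n+1} = y_n + h·f(t_n, y_n).
t=0.000000, y=0.700000: f=-0.906500 → y ← 0.700000 + 0.3·(-0.906500) = 0.428050
t=0.300000, y=0.428050: f=-0.038970 → y ← 0.428050 + 0.3·(-0.038970) = 0.416359
t=0.600000, y=0.416359: f=0.279293 → y ← 0.416359 + 0.3·0.279293 = 0.500147
t=0.900000, y=0.500147: f=0.437228 → y ← 0.500147 + 0.3·0.437228 = 0.631315
t=1.200000, y=0.631315: f=0.462665 → y ← 0.631315 + 0.3·0.462665 = 0.770115
y(1.5) ≈ 0.7701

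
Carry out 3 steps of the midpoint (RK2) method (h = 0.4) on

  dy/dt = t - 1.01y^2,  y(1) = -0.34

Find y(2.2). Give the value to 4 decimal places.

Midpoint: k1 = f(t_n, y_n); k2 = f(t_n + h/2, y_n + (h/2)·k1); y_{n+1} = y_n + h·k2.
t=1.000000, y=-0.340000:
  k1 = f(1.000000, -0.340000) = 0.883244
  k2 = f(1.200000, -0.163351) = 1.173050
  y ← -0.340000 + 0.4·1.173050 = 0.129220
t=1.400000, y=0.129220:
  k1 = f(1.400000, 0.129220) = 1.383135
  k2 = f(1.600000, 0.405847) = 1.433641
  y ← 0.129220 + 0.4·1.433641 = 0.702676
t=1.800000, y=0.702676:
  k1 = f(1.800000, 0.702676) = 1.301308
  k2 = f(2.000000, 0.962938) = 1.063478
  y ← 0.702676 + 0.4·1.063478 = 1.128067
y(2.2) ≈ 1.1281

1.1281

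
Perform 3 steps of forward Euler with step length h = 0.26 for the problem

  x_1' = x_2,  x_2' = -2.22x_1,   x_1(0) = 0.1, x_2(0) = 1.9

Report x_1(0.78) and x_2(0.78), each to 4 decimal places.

Euler on (x_1,x_2): x_1_{n+1} = x_1_n + h·x_1', x_2_{n+1} = x_2_n + h·x_2'.
0.000000: (0.100000, 1.900000); f=(1.900000, -0.222000) → (0.594000, 1.842280)
0.260000: (0.594000, 1.842280); f=(1.842280, -1.318680) → (1.072993, 1.499423)
0.520000: (1.072993, 1.499423); f=(1.499423, -2.382044) → (1.462843, 0.880092)
(x_1(0.78), x_2(0.78)) ≈ (1.4628, 0.8801)

1.4628, 0.8801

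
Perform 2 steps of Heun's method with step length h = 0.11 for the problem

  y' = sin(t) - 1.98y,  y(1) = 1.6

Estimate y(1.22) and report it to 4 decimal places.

Heun: k1 = f(t_n, y_n); k2 = f(t_n + h, y_n + h·k1); y_{n+1} = y_n + (h/2)·(k1 + k2).
t=1.000000, y=1.600000:
  k1 = f(1.000000, 1.600000) = -2.326529
  k2 = f(1.110000, 1.344082) = -1.765583
  y ← 1.600000 + (0.11/2)·(-2.326529 + (-1.765583)) = 1.374934
t=1.110000, y=1.374934:
  k1 = f(1.110000, 1.374934) = -1.826670
  k2 = f(1.220000, 1.174000) = -1.385421
  y ← 1.374934 + (0.11/2)·(-1.826670 + (-1.385421)) = 1.198269
y(1.22) ≈ 1.1983

1.1983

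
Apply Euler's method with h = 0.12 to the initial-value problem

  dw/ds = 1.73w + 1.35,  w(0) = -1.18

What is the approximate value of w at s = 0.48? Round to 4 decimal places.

-1.6303

Euler: w_{n+1} = w_n + h·f(s_n, w_n).
s=0.000000, w=-1.180000: f=-0.691400 → w ← -1.180000 + 0.12·(-0.691400) = -1.262968
s=0.120000, w=-1.262968: f=-0.834935 → w ← -1.262968 + 0.12·(-0.834935) = -1.363160
s=0.240000, w=-1.363160: f=-1.008267 → w ← -1.363160 + 0.12·(-1.008267) = -1.484152
s=0.360000, w=-1.484152: f=-1.217583 → w ← -1.484152 + 0.12·(-1.217583) = -1.630262
w(0.48) ≈ -1.6303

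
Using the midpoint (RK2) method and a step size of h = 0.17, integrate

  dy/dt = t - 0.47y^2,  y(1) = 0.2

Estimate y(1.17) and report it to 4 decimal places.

Midpoint: k1 = f(t_n, y_n); k2 = f(t_n + h/2, y_n + (h/2)·k1); y_{n+1} = y_n + h·k2.
t=1.000000, y=0.200000:
  k1 = f(1.000000, 0.200000) = 0.981200
  k2 = f(1.085000, 0.283402) = 1.047251
  y ← 0.200000 + 0.17·1.047251 = 0.378033
y(1.17) ≈ 0.3780

0.3780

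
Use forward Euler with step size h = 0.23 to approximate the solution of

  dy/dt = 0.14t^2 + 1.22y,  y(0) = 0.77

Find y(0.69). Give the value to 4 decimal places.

Euler: y_{n+1} = y_n + h·f(t_n, y_n).
t=0.000000, y=0.770000: f=0.939400 → y ← 0.770000 + 0.23·0.939400 = 0.986062
t=0.230000, y=0.986062: f=1.210402 → y ← 0.986062 + 0.23·1.210402 = 1.264454
t=0.460000, y=1.264454: f=1.572258 → y ← 1.264454 + 0.23·1.572258 = 1.626074
y(0.69) ≈ 1.6261

1.6261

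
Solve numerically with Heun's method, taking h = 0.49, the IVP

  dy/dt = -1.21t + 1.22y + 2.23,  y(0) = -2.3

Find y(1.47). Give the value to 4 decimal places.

Heun: k1 = f(t_n, y_n); k2 = f(t_n + h, y_n + h·k1); y_{n+1} = y_n + (h/2)·(k1 + k2).
t=0.000000, y=-2.300000:
  k1 = f(0.000000, -2.300000) = -0.576000
  k2 = f(0.490000, -2.582240) = -1.513233
  y ← -2.300000 + (0.49/2)·(-0.576000 + (-1.513233)) = -2.811862
t=0.490000, y=-2.811862:
  k1 = f(0.490000, -2.811862) = -1.793372
  k2 = f(0.980000, -3.690614) = -3.458349
  y ← -2.811862 + (0.49/2)·(-1.793372 + (-3.458349)) = -4.098534
t=0.980000, y=-4.098534:
  k1 = f(0.980000, -4.098534) = -3.956011
  k2 = f(1.470000, -6.036979) = -6.913815
  y ← -4.098534 + (0.49/2)·(-3.956011 + (-6.913815)) = -6.761641
y(1.47) ≈ -6.7616

-6.7616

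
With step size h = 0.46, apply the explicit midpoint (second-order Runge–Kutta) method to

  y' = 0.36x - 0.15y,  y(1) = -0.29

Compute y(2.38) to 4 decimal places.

Midpoint: k1 = f(x_n, y_n); k2 = f(x_n + h/2, y_n + (h/2)·k1); y_{n+1} = y_n + h·k2.
x=1.000000, y=-0.290000:
  k1 = f(1.000000, -0.290000) = 0.403500
  k2 = f(1.230000, -0.197195) = 0.472379
  y ← -0.290000 + 0.46·0.472379 = -0.072706
x=1.460000, y=-0.072706:
  k1 = f(1.460000, -0.072706) = 0.536506
  k2 = f(1.690000, 0.050691) = 0.600796
  y ← -0.072706 + 0.46·0.600796 = 0.203661
x=1.920000, y=0.203661:
  k1 = f(1.920000, 0.203661) = 0.660651
  k2 = f(2.150000, 0.355610) = 0.720658
  y ← 0.203661 + 0.46·0.720658 = 0.535164
y(2.38) ≈ 0.5352

0.5352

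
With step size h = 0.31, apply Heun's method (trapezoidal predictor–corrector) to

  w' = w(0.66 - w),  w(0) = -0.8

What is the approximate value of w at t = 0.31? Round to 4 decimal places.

Heun: k1 = f(t_n, w_n); k2 = f(t_n + h, w_n + h·k1); w_{n+1} = w_n + (h/2)·(k1 + k2).
t=0.000000, w=-0.800000:
  k1 = f(0.000000, -0.800000) = -1.168000
  k2 = f(0.310000, -1.162080) = -2.117403
  w ← -0.800000 + (0.31/2)·(-1.168000 + (-2.117403)) = -1.309237
w(0.31) ≈ -1.3092

-1.3092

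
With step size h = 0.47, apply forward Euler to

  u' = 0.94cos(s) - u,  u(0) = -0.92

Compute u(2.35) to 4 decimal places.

Euler: u_{n+1} = u_n + h·f(s_n, u_n).
s=0.000000, u=-0.920000: f=1.860000 → u ← -0.920000 + 0.47·1.860000 = -0.045800
s=0.470000, u=-0.045800: f=0.883874 → u ← -0.045800 + 0.47·0.883874 = 0.369621
s=0.940000, u=0.369621: f=0.184780 → u ← 0.369621 + 0.47·0.184780 = 0.456467
s=1.410000, u=0.456467: f=-0.305969 → u ← 0.456467 + 0.47·(-0.305969) = 0.312662
s=1.880000, u=0.312662: f=-0.598704 → u ← 0.312662 + 0.47·(-0.598704) = 0.031271
u(2.35) ≈ 0.0313

0.0313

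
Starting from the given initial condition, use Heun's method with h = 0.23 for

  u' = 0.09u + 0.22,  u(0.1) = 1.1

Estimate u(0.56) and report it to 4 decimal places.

1.2498

Heun: k1 = f(t_n, u_n); k2 = f(t_n + h, u_n + h·k1); u_{n+1} = u_n + (h/2)·(k1 + k2).
t=0.100000, u=1.100000:
  k1 = f(0.100000, 1.100000) = 0.319000
  k2 = f(0.330000, 1.173370) = 0.325603
  u ← 1.100000 + (0.23/2)·(0.319000 + 0.325603) = 1.174129
t=0.330000, u=1.174129:
  k1 = f(0.330000, 1.174129) = 0.325672
  k2 = f(0.560000, 1.249034) = 0.332413
  u ← 1.174129 + (0.23/2)·(0.325672 + 0.332413) = 1.249809
u(0.56) ≈ 1.2498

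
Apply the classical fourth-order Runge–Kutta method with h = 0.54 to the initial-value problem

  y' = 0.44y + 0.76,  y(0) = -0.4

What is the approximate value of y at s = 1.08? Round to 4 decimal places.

RK4: k1 = f(s_n, y_n); k2 = f(s_n + h/2, y_n + (h/2)·k1); k3 = f(s_n + h/2, y_n + (h/2)·k2); k4 = f(s_n + h, y_n + h·k3); y_{n+1} = y_n + (h/6)·(k1 + 2k2 + 2k3 + k4).
s=0.000000, y=-0.400000:
  k1 = f(0.000000, -0.400000) = 0.584000
  k2 = f(0.270000, -0.242320) = 0.653379
  k3 = f(0.270000, -0.223588) = 0.661621
  k4 = f(0.540000, -0.042724) = 0.741201
  y ← -0.400000 + (0.54/6)·(k1 + 2k2 + 2k3 + k4) = -0.044032
s=0.540000, y=-0.044032:
  k1 = f(0.540000, -0.044032) = 0.740626
  k2 = f(0.810000, 0.155937) = 0.828612
  k3 = f(0.810000, 0.179694) = 0.839065
  k4 = f(1.080000, 0.409063) = 0.939988
  y ← -0.044032 + (0.54/6)·(k1 + 2k2 + 2k3 + k4) = 0.407405
y(1.08) ≈ 0.4074

0.4074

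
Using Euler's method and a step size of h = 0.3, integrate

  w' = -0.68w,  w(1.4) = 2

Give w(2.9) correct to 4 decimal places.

0.6391

Euler: w_{n+1} = w_n + h·f(t_n, w_n).
t=1.400000, w=2.000000: f=-1.360000 → w ← 2.000000 + 0.3·(-1.360000) = 1.592000
t=1.700000, w=1.592000: f=-1.082560 → w ← 1.592000 + 0.3·(-1.082560) = 1.267232
t=2.000000, w=1.267232: f=-0.861718 → w ← 1.267232 + 0.3·(-0.861718) = 1.008717
t=2.300000, w=1.008717: f=-0.685927 → w ← 1.008717 + 0.3·(-0.685927) = 0.802938
t=2.600000, w=0.802938: f=-0.545998 → w ← 0.802938 + 0.3·(-0.545998) = 0.639139
w(2.9) ≈ 0.6391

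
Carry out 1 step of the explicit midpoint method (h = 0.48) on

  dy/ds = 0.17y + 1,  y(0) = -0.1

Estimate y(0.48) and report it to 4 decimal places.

0.3911

Midpoint: k1 = f(s_n, y_n); k2 = f(s_n + h/2, y_n + (h/2)·k1); y_{n+1} = y_n + h·k2.
s=0.000000, y=-0.100000:
  k1 = f(0.000000, -0.100000) = 0.983000
  k2 = f(0.240000, 0.135920) = 1.023106
  y ← -0.100000 + 0.48·1.023106 = 0.391091
y(0.48) ≈ 0.3911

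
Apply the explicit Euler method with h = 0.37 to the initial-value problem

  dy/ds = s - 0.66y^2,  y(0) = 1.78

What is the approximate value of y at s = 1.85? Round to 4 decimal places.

1.3759

Euler: y_{n+1} = y_n + h·f(s_n, y_n).
s=0.000000, y=1.780000: f=-2.091144 → y ← 1.780000 + 0.37·(-2.091144) = 1.006277
s=0.370000, y=1.006277: f=-0.298311 → y ← 1.006277 + 0.37·(-0.298311) = 0.895902
s=0.740000, y=0.895902: f=0.210258 → y ← 0.895902 + 0.37·0.210258 = 0.973697
s=1.110000, y=0.973697: f=0.484263 → y ← 0.973697 + 0.37·0.484263 = 1.152874
s=1.480000, y=1.152874: f=0.602781 → y ← 1.152874 + 0.37·0.602781 = 1.375903
y(1.85) ≈ 1.3759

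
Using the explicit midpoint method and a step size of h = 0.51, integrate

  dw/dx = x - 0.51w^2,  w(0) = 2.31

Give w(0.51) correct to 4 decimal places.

Midpoint: k1 = f(x_n, w_n); k2 = f(x_n + h/2, w_n + (h/2)·k1); w_{n+1} = w_n + h·k2.
x=0.000000, w=2.310000:
  k1 = f(0.000000, 2.310000) = -2.721411
  k2 = f(0.255000, 1.616040) = -1.076909
  w ← 2.310000 + 0.51·(-1.076909) = 1.760777
w(0.51) ≈ 1.7608

1.7608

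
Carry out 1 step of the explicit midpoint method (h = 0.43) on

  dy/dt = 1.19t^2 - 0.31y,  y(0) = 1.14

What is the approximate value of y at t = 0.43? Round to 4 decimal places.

1.0218

Midpoint: k1 = f(t_n, y_n); k2 = f(t_n + h/2, y_n + (h/2)·k1); y_{n+1} = y_n + h·k2.
t=0.000000, y=1.140000:
  k1 = f(0.000000, 1.140000) = -0.353400
  k2 = f(0.215000, 1.064019) = -0.274838
  y ← 1.140000 + 0.43·(-0.274838) = 1.021820
y(0.43) ≈ 1.0218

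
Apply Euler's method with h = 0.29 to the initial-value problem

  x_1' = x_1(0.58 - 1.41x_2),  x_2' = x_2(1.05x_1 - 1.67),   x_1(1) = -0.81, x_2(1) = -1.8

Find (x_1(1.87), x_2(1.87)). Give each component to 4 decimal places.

-2.4810, 0.0028

Euler on (x_1,x_2): x_1_{n+1} = x_1_n + h·x_1', x_2_{n+1} = x_2_n + h·x_2'.
1.000000: (-0.810000, -1.800000); f=(-2.525580, 4.536900) → (-1.542418, -0.484299)
1.290000: (-1.542418, -0.484299); f=(-1.947861, 1.593121) → (-2.107298, -0.022294)
1.580000: (-2.107298, -0.022294); f=(-1.288475, 0.086560) → (-2.480956, 0.002808)
(x_1(1.87), x_2(1.87)) ≈ (-2.4810, 0.0028)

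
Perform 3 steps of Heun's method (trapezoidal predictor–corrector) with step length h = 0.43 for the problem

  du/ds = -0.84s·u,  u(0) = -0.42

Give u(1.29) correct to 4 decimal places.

-0.2097

Heun: k1 = f(s_n, u_n); k2 = f(s_n + h, u_n + h·k1); u_{n+1} = u_n + (h/2)·(k1 + k2).
s=0.000000, u=-0.420000:
  k1 = f(0.000000, -0.420000) = 0.000000
  k2 = f(0.430000, -0.420000) = 0.151704
  u ← -0.420000 + (0.43/2)·(0.000000 + 0.151704) = -0.387384
s=0.430000, u=-0.387384:
  k1 = f(0.430000, -0.387384) = 0.139923
  k2 = f(0.860000, -0.327217) = 0.236381
  u ← -0.387384 + (0.43/2)·(0.139923 + 0.236381) = -0.306478
s=0.860000, u=-0.306478:
  k1 = f(0.860000, -0.306478) = 0.221400
  k2 = f(1.290000, -0.211276) = 0.228939
  u ← -0.306478 + (0.43/2)·(0.221400 + 0.228939) = -0.209655
u(1.29) ≈ -0.2097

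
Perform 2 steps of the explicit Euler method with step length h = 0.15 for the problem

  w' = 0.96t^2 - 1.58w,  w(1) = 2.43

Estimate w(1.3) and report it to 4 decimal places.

Euler: w_{n+1} = w_n + h·f(t_n, w_n).
t=1.000000, w=2.430000: f=-2.879400 → w ← 2.430000 + 0.15·(-2.879400) = 1.998090
t=1.150000, w=1.998090: f=-1.887382 → w ← 1.998090 + 0.15·(-1.887382) = 1.714983
w(1.3) ≈ 1.7150

1.7150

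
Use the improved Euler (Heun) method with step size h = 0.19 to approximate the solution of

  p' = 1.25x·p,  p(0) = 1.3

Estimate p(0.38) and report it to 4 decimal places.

1.4220

Heun: k1 = f(x_n, p_n); k2 = f(x_n + h, p_n + h·k1); p_{n+1} = p_n + (h/2)·(k1 + k2).
x=0.000000, p=1.300000:
  k1 = f(0.000000, 1.300000) = 0.000000
  k2 = f(0.190000, 1.300000) = 0.308750
  p ← 1.300000 + (0.19/2)·(0.000000 + 0.308750) = 1.329331
x=0.190000, p=1.329331:
  k1 = f(0.190000, 1.329331) = 0.315716
  k2 = f(0.380000, 1.389317) = 0.659926
  p ← 1.329331 + (0.19/2)·(0.315716 + 0.659926) = 1.422017
p(0.38) ≈ 1.4220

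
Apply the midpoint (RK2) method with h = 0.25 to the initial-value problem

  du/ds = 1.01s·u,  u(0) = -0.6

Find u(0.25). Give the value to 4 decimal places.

-0.6189

Midpoint: k1 = f(s_n, u_n); k2 = f(s_n + h/2, u_n + (h/2)·k1); u_{n+1} = u_n + h·k2.
s=0.000000, u=-0.600000:
  k1 = f(0.000000, -0.600000) = 0.000000
  k2 = f(0.125000, -0.600000) = -0.075750
  u ← -0.600000 + 0.25·(-0.075750) = -0.618938
u(0.25) ≈ -0.6189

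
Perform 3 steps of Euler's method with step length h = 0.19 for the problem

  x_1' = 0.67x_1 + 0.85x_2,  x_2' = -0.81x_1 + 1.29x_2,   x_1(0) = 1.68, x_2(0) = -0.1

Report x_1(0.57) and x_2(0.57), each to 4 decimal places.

2.1928, -1.2699

Euler on (x_1,x_2): x_1_{n+1} = x_1_n + h·x_1', x_2_{n+1} = x_2_n + h·x_2'.
0.000000: (1.680000, -0.100000); f=(1.040600, -1.489800) → (1.877714, -0.383062)
0.190000: (1.877714, -0.383062); f=(0.932466, -2.015098) → (2.054882, -0.765931)
0.380000: (2.054882, -0.765931); f=(0.725730, -2.652505) → (2.192771, -1.269907)
(x_1(0.57), x_2(0.57)) ≈ (2.1928, -1.2699)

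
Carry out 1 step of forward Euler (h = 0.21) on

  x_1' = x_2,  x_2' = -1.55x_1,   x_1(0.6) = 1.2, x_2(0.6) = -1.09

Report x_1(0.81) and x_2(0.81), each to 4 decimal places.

Euler on (x_1,x_2): x_1_{n+1} = x_1_n + h·x_1', x_2_{n+1} = x_2_n + h·x_2'.
0.600000: (1.200000, -1.090000); f=(-1.090000, -1.860000) → (0.971100, -1.480600)
(x_1(0.81), x_2(0.81)) ≈ (0.9711, -1.4806)

0.9711, -1.4806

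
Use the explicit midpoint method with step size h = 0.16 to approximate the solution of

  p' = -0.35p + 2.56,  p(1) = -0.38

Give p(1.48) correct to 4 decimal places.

0.8093

Midpoint: k1 = f(t_n, p_n); k2 = f(t_n + h/2, p_n + (h/2)·k1); p_{n+1} = p_n + h·k2.
t=1.000000, p=-0.380000:
  k1 = f(1.000000, -0.380000) = 2.693000
  k2 = f(1.080000, -0.164560) = 2.617596
  p ← -0.380000 + 0.16·2.617596 = 0.038815
t=1.160000, p=0.038815:
  k1 = f(1.160000, 0.038815) = 2.546415
  k2 = f(1.240000, 0.242529) = 2.475115
  p ← 0.038815 + 0.16·2.475115 = 0.434834
t=1.320000, p=0.434834:
  k1 = f(1.320000, 0.434834) = 2.407808
  k2 = f(1.400000, 0.627458) = 2.340390
  p ← 0.434834 + 0.16·2.340390 = 0.809296
p(1.48) ≈ 0.8093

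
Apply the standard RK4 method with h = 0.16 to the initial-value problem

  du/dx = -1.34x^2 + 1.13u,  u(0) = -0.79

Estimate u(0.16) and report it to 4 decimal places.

-0.9485

RK4: k1 = f(x_n, u_n); k2 = f(x_n + h/2, u_n + (h/2)·k1); k3 = f(x_n + h/2, u_n + (h/2)·k2); k4 = f(x_n + h, u_n + h·k3); u_{n+1} = u_n + (h/6)·(k1 + 2k2 + 2k3 + k4).
x=0.000000, u=-0.790000:
  k1 = f(0.000000, -0.790000) = -0.892700
  k2 = f(0.080000, -0.861416) = -0.981976
  k3 = f(0.080000, -0.868558) = -0.990047
  k4 = f(0.160000, -0.948407) = -1.106004
  u ← -0.790000 + (0.16/6)·(k1 + 2k2 + 2k3 + k4) = -0.948473
u(0.16) ≈ -0.9485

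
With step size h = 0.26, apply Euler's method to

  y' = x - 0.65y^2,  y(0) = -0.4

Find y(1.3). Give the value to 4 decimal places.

0.1777

Euler: y_{n+1} = y_n + h·f(x_n, y_n).
x=0.000000, y=-0.400000: f=-0.104000 → y ← -0.400000 + 0.26·(-0.104000) = -0.427040
x=0.260000, y=-0.427040: f=0.141464 → y ← -0.427040 + 0.26·0.141464 = -0.390259
x=0.520000, y=-0.390259: f=0.421003 → y ← -0.390259 + 0.26·0.421003 = -0.280798
x=0.780000, y=-0.280798: f=0.728749 → y ← -0.280798 + 0.26·0.728749 = -0.091324
x=1.040000, y=-0.091324: f=1.034579 → y ← -0.091324 + 0.26·1.034579 = 0.177667
y(1.3) ≈ 0.1777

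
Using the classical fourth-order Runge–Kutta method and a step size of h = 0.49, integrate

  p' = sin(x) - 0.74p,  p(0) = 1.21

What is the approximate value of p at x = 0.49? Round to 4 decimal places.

RK4: k1 = f(x_n, p_n); k2 = f(x_n + h/2, p_n + (h/2)·k1); k3 = f(x_n + h/2, p_n + (h/2)·k2); k4 = f(x_n + h, p_n + h·k3); p_{n+1} = p_n + (h/6)·(k1 + 2k2 + 2k3 + k4).
x=0.000000, p=1.210000:
  k1 = f(0.000000, 1.210000) = -0.895400
  k2 = f(0.245000, 0.990627) = -0.490508
  k3 = f(0.245000, 1.089826) = -0.563915
  k4 = f(0.490000, 0.933682) = -0.220299
  p ← 1.210000 + (0.49/6)·(k1 + 2k2 + 2k3 + k4) = 0.946662
p(0.49) ≈ 0.9467

0.9467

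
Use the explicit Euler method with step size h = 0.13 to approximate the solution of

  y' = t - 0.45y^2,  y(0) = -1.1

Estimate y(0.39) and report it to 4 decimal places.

-1.2894

Euler: y_{n+1} = y_n + h·f(t_n, y_n).
t=0.000000, y=-1.100000: f=-0.544500 → y ← -1.100000 + 0.13·(-0.544500) = -1.170785
t=0.130000, y=-1.170785: f=-0.486832 → y ← -1.170785 + 0.13·(-0.486832) = -1.234073
t=0.260000, y=-1.234073: f=-0.425321 → y ← -1.234073 + 0.13·(-0.425321) = -1.289365
y(0.39) ≈ -1.2894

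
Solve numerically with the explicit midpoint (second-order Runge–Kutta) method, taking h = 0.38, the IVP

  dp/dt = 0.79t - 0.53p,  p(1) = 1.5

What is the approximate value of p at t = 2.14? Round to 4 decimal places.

1.9269

Midpoint: k1 = f(t_n, p_n); k2 = f(t_n + h/2, p_n + (h/2)·k1); p_{n+1} = p_n + h·k2.
t=1.000000, p=1.500000:
  k1 = f(1.000000, 1.500000) = -0.005000
  k2 = f(1.190000, 1.499050) = 0.145603
  p ← 1.500000 + 0.38·0.145603 = 1.555329
t=1.380000, p=1.555329:
  k1 = f(1.380000, 1.555329) = 0.265875
  k2 = f(1.570000, 1.605846) = 0.389202
  p ← 1.555329 + 0.38·0.389202 = 1.703226
t=1.760000, p=1.703226:
  k1 = f(1.760000, 1.703226) = 0.487690
  k2 = f(1.950000, 1.795887) = 0.588680
  p ← 1.703226 + 0.38·0.588680 = 1.926924
p(2.14) ≈ 1.9269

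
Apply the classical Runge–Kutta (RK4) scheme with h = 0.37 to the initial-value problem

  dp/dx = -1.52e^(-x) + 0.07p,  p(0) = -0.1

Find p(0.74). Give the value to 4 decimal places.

-0.9236

RK4: k1 = f(x_n, p_n); k2 = f(x_n + h/2, p_n + (h/2)·k1); k3 = f(x_n + h/2, p_n + (h/2)·k2); k4 = f(x_n + h, p_n + h·k3); p_{n+1} = p_n + (h/6)·(k1 + 2k2 + 2k3 + k4).
x=0.000000, p=-0.100000:
  k1 = f(0.000000, -0.100000) = -1.527000
  k2 = f(0.185000, -0.382495) = -1.290053
  k3 = f(0.185000, -0.338660) = -1.286985
  k4 = f(0.370000, -0.576184) = -1.090249
  p ← -0.100000 + (0.37/6)·(k1 + 2k2 + 2k3 + k4) = -0.579232
x=0.370000, p=-0.579232:
  k1 = f(0.370000, -0.579232) = -1.090462
  k2 = f(0.555000, -0.780967) = -0.927258
  k3 = f(0.555000, -0.750774) = -0.925144
  k4 = f(0.740000, -0.921535) = -0.789721
  p ← -0.579232 + (0.37/6)·(k1 + 2k2 + 2k3 + k4) = -0.923639
p(0.74) ≈ -0.9236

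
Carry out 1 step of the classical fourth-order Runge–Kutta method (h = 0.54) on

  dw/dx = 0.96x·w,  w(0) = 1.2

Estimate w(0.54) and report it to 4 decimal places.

1.3803

RK4: k1 = f(x_n, w_n); k2 = f(x_n + h/2, w_n + (h/2)·k1); k3 = f(x_n + h/2, w_n + (h/2)·k2); k4 = f(x_n + h, w_n + h·k3); w_{n+1} = w_n + (h/6)·(k1 + 2k2 + 2k3 + k4).
x=0.000000, w=1.200000:
  k1 = f(0.000000, 1.200000) = 0.000000
  k2 = f(0.270000, 1.200000) = 0.311040
  k3 = f(0.270000, 1.283981) = 0.332808
  k4 = f(0.540000, 1.379716) = 0.715245
  w ← 1.200000 + (0.54/6)·(k1 + 2k2 + 2k3 + k4) = 1.380265
w(0.54) ≈ 1.3803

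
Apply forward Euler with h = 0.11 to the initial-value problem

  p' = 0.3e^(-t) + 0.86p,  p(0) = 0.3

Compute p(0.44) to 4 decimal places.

0.5621

Euler: p_{n+1} = p_n + h·f(t_n, p_n).
t=0.000000, p=0.300000: f=0.558000 → p ← 0.300000 + 0.11·0.558000 = 0.361380
t=0.110000, p=0.361380: f=0.579537 → p ← 0.361380 + 0.11·0.579537 = 0.425129
t=0.220000, p=0.425129: f=0.606367 → p ← 0.425129 + 0.11·0.606367 = 0.491829
t=0.330000, p=0.491829: f=0.638650 → p ← 0.491829 + 0.11·0.638650 = 0.562081
p(0.44) ≈ 0.5621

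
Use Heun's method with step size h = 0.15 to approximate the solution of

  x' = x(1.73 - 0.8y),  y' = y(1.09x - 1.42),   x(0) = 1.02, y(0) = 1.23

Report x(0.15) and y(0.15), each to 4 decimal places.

Heun on (x,y): k1 = f(t_n, state_n); k2 = f(t_n + h, state_n + h·k1); state_{n+1} = state_n + (h/2)·(k1 + k2).
0.000000: (1.020000, 1.230000)
  k1 = (0.760920, -0.379086)
  predictor → (1.134138, 1.173137)
  k2 = (0.897659, -0.215610)
  → (1.144393, 1.185398)
(x(0.15), y(0.15)) ≈ (1.1444, 1.1854)

1.1444, 1.1854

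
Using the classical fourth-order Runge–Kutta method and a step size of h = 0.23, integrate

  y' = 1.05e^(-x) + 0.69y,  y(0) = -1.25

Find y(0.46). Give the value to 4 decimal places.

-1.2558

RK4: k1 = f(x_n, y_n); k2 = f(x_n + h/2, y_n + (h/2)·k1); k3 = f(x_n + h/2, y_n + (h/2)·k2); k4 = f(x_n + h, y_n + h·k3); y_{n+1} = y_n + (h/6)·(k1 + 2k2 + 2k3 + k4).
x=0.000000, y=-1.250000:
  k1 = f(0.000000, -1.250000) = 0.187500
  k2 = f(0.115000, -1.228438) = 0.088313
  k3 = f(0.115000, -1.239844) = 0.080442
  k4 = f(0.230000, -1.231498) = -0.015474
  y ← -1.250000 + (0.23/6)·(k1 + 2k2 + 2k3 + k4) = -1.230468
x=0.230000, y=-1.230468:
  k1 = f(0.230000, -1.230468) = -0.014762
  k2 = f(0.345000, -1.232165) = -0.106563
  k3 = f(0.345000, -1.242723) = -0.113847
  k4 = f(0.460000, -1.256653) = -0.204242
  y ← -1.230468 + (0.23/6)·(k1 + 2k2 + 2k3 + k4) = -1.255761
y(0.46) ≈ -1.2558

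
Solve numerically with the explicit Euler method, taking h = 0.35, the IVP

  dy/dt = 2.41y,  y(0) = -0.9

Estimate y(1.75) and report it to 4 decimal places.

-19.1628

Euler: y_{n+1} = y_n + h·f(t_n, y_n).
t=0.000000, y=-0.900000: f=-2.169000 → y ← -0.900000 + 0.35·(-2.169000) = -1.659150
t=0.350000, y=-1.659150: f=-3.998552 → y ← -1.659150 + 0.35·(-3.998552) = -3.058643
t=0.700000, y=-3.058643: f=-7.371330 → y ← -3.058643 + 0.35·(-7.371330) = -5.638608
t=1.050000, y=-5.638608: f=-13.589046 → y ← -5.638608 + 0.35·(-13.589046) = -10.394775
t=1.400000, y=-10.394775: f=-25.051407 → y ← -10.394775 + 0.35·(-25.051407) = -19.162767
y(1.75) ≈ -19.1628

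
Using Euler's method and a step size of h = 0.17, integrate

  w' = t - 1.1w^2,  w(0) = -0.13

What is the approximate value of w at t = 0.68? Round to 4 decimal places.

0.0343

Euler: w_{n+1} = w_n + h·f(t_n, w_n).
t=0.000000, w=-0.130000: f=-0.018590 → w ← -0.130000 + 0.17·(-0.018590) = -0.133160
t=0.170000, w=-0.133160: f=0.150495 → w ← -0.133160 + 0.17·0.150495 = -0.107576
t=0.340000, w=-0.107576: f=0.327270 → w ← -0.107576 + 0.17·0.327270 = -0.051940
t=0.510000, w=-0.051940: f=0.507032 → w ← -0.051940 + 0.17·0.507032 = 0.034255
w(0.68) ≈ 0.0343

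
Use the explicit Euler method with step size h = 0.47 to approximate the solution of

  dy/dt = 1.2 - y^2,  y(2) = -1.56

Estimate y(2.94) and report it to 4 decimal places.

-3.7278

Euler: y_{n+1} = y_n + h·f(t_n, y_n).
t=2.000000, y=-1.560000: f=-1.233600 → y ← -1.560000 + 0.47·(-1.233600) = -2.139792
t=2.470000, y=-2.139792: f=-3.378710 → y ← -2.139792 + 0.47·(-3.378710) = -3.727786
y(2.94) ≈ -3.7278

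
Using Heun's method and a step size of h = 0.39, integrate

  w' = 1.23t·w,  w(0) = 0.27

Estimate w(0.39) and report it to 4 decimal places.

0.2953

Heun: k1 = f(t_n, w_n); k2 = f(t_n + h, w_n + h·k1); w_{n+1} = w_n + (h/2)·(k1 + k2).
t=0.000000, w=0.270000:
  k1 = f(0.000000, 0.270000) = 0.000000
  k2 = f(0.390000, 0.270000) = 0.129519
  w ← 0.270000 + (0.39/2)·(0.000000 + 0.129519) = 0.295256
w(0.39) ≈ 0.2953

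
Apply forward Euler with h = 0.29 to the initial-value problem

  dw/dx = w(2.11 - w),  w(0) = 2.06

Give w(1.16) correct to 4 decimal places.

Euler: w_{n+1} = w_n + h·f(x_n, w_n).
x=0.000000, w=2.060000: f=0.103000 → w ← 2.060000 + 0.29·0.103000 = 2.089870
x=0.290000, w=2.089870: f=0.042069 → w ← 2.089870 + 0.29·0.042069 = 2.102070
x=0.580000, w=2.102070: f=0.016669 → w ← 2.102070 + 0.29·0.016669 = 2.106904
x=0.870000, w=2.106904: f=0.006523 → w ← 2.106904 + 0.29·0.006523 = 2.108796
w(1.16) ≈ 2.1088

2.1088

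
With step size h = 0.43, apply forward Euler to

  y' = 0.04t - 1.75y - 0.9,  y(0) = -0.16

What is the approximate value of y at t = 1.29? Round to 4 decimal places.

-0.4923

Euler: y_{n+1} = y_n + h·f(t_n, y_n).
t=0.000000, y=-0.160000: f=-0.620000 → y ← -0.160000 + 0.43·(-0.620000) = -0.426600
t=0.430000, y=-0.426600: f=-0.136250 → y ← -0.426600 + 0.43·(-0.136250) = -0.485187
t=0.860000, y=-0.485187: f=-0.016522 → y ← -0.485187 + 0.43·(-0.016522) = -0.492292
y(1.29) ≈ -0.4923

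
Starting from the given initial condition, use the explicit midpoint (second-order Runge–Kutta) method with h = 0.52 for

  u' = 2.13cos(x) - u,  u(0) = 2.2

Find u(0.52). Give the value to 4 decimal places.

2.1358

Midpoint: k1 = f(x_n, u_n); k2 = f(x_n + h/2, u_n + (h/2)·k1); u_{n+1} = u_n + h·k2.
x=0.000000, u=2.200000:
  k1 = f(0.000000, 2.200000) = -0.070000
  k2 = f(0.260000, 2.181800) = -0.123389
  u ← 2.200000 + 0.52·(-0.123389) = 2.135838
u(0.52) ≈ 2.1358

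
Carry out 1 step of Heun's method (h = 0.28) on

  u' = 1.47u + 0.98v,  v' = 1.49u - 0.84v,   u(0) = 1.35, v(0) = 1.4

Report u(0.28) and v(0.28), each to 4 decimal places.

2.5153, 1.8025

Heun on (u,v): k1 = f(x_n, state_n); k2 = f(x_n + h, state_n + h·k1); state_{n+1} = state_n + (h/2)·(k1 + k2).
0.000000: (1.350000, 1.400000)
  k1 = (3.356500, 0.835500)
  predictor → (2.289820, 1.633940)
  k2 = (4.967297, 2.039322)
  → (2.515332, 1.802475)
(u(0.28), v(0.28)) ≈ (2.5153, 1.8025)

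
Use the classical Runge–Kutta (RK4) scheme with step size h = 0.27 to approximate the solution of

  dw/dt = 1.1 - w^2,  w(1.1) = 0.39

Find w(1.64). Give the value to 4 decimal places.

RK4: k1 = f(t_n, w_n); k2 = f(t_n + h/2, w_n + (h/2)·k1); k3 = f(t_n + h/2, w_n + (h/2)·k2); k4 = f(t_n + h, w_n + h·k3); w_{n+1} = w_n + (h/6)·(k1 + 2k2 + 2k3 + k4).
t=1.100000, w=0.390000:
  k1 = f(1.100000, 0.390000) = 0.947900
  k2 = f(1.235000, 0.517966) = 0.831711
  k3 = f(1.235000, 0.502281) = 0.847714
  k4 = f(1.370000, 0.618883) = 0.716984
  w ← 0.390000 + (0.27/6)·(k1 + 2k2 + 2k3 + k4) = 0.616068
t=1.370000, w=0.616068:
  k1 = f(1.370000, 0.616068) = 0.720460
  k2 = f(1.505000, 0.713330) = 0.591160
  k3 = f(1.505000, 0.695875) = 0.615759
  k4 = f(1.640000, 0.782323) = 0.487971
  w ← 0.616068 + (0.27/6)·(k1 + 2k2 + 2k3 + k4) = 0.779070
w(1.64) ≈ 0.7791

0.7791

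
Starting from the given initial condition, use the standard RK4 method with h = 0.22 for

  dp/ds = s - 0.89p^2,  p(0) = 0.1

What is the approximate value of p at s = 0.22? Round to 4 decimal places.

RK4: k1 = f(s_n, p_n); k2 = f(s_n + h/2, p_n + (h/2)·k1); k3 = f(s_n + h/2, p_n + (h/2)·k2); k4 = f(s_n + h, p_n + h·k3); p_{n+1} = p_n + (h/6)·(k1 + 2k2 + 2k3 + k4).
s=0.000000, p=0.100000:
  k1 = f(0.000000, 0.100000) = -0.008900
  k2 = f(0.110000, 0.099021) = 0.101273
  k3 = f(0.110000, 0.111140) = 0.099007
  k4 = f(0.220000, 0.121781) = 0.206801
  p ← 0.100000 + (0.22/6)·(k1 + 2k2 + 2k3 + k4) = 0.121944
p(0.22) ≈ 0.1219

0.1219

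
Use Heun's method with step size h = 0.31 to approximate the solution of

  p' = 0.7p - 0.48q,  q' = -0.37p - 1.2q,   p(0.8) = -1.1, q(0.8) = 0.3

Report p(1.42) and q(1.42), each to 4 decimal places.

Heun on (p,q): k1 = f(t_n, state_n); k2 = f(t_n + h, state_n + h·k1); state_{n+1} = state_n + (h/2)·(k1 + k2).
0.800000: (-1.100000, 0.300000)
  k1 = (-0.914000, 0.047000)
  predictor → (-1.383340, 0.314570)
  k2 = (-1.119332, 0.134352)
  → (-1.415166, 0.328110)
1.110000: (-1.415166, 0.328110)
  k1 = (-1.148109, 0.129880)
  predictor → (-1.771080, 0.368372)
  k2 = (-1.416575, 0.213253)
  → (-1.812692, 0.381295)
(p(1.42), q(1.42)) ≈ (-1.8127, 0.3813)

-1.8127, 0.3813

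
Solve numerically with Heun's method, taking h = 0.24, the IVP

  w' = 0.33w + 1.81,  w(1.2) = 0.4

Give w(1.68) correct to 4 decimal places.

1.4090

Heun: k1 = f(x_n, w_n); k2 = f(x_n + h, w_n + h·k1); w_{n+1} = w_n + (h/2)·(k1 + k2).
x=1.200000, w=0.400000:
  k1 = f(1.200000, 0.400000) = 1.942000
  k2 = f(1.440000, 0.866080) = 2.095806
  w ← 0.400000 + (0.24/2)·(1.942000 + 2.095806) = 0.884537
x=1.440000, w=0.884537:
  k1 = f(1.440000, 0.884537) = 2.101897
  k2 = f(1.680000, 1.388992) = 2.268367
  w ← 0.884537 + (0.24/2)·(2.101897 + 2.268367) = 1.408969
w(1.68) ≈ 1.4090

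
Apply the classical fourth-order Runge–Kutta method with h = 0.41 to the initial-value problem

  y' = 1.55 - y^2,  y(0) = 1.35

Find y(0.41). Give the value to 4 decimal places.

1.2828

RK4: k1 = f(x_n, y_n); k2 = f(x_n + h/2, y_n + (h/2)·k1); k3 = f(x_n + h/2, y_n + (h/2)·k2); k4 = f(x_n + h, y_n + h·k3); y_{n+1} = y_n + (h/6)·(k1 + 2k2 + 2k3 + k4).
x=0.000000, y=1.350000:
  k1 = f(0.000000, 1.350000) = -0.272500
  k2 = f(0.205000, 1.294138) = -0.124792
  k3 = f(0.205000, 1.324418) = -0.204082
  k4 = f(0.410000, 1.266326) = -0.053582
  y ← 1.350000 + (0.41/6)·(k1 + 2k2 + 2k3 + k4) = 1.282772
y(0.41) ≈ 1.2828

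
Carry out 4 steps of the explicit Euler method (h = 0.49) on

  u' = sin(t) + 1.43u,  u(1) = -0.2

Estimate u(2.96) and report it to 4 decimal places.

2.8371

Euler: u_{n+1} = u_n + h·f(t_n, u_n).
t=1.000000, u=-0.200000: f=0.555471 → u ← -0.200000 + 0.49·0.555471 = 0.072181
t=1.490000, u=0.072181: f=1.099956 → u ← 0.072181 + 0.49·1.099956 = 0.611159
t=1.980000, u=0.611159: f=1.791396 → u ← 0.611159 + 0.49·1.791396 = 1.488943
t=2.470000, u=1.488943: f=2.751422 → u ← 1.488943 + 0.49·2.751422 = 2.837140
u(2.96) ≈ 2.8371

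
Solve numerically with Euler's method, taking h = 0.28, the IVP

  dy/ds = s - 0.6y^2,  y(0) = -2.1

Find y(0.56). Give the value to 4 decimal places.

-4.1183

Euler: y_{n+1} = y_n + h·f(s_n, y_n).
s=0.000000, y=-2.100000: f=-2.646000 → y ← -2.100000 + 0.28·(-2.646000) = -2.840880
s=0.280000, y=-2.840880: f=-4.562360 → y ← -2.840880 + 0.28·(-4.562360) = -4.118341
y(0.56) ≈ -4.1183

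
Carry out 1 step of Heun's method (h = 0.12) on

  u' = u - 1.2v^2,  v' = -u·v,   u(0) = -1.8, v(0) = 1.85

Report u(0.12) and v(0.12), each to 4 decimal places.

-2.6693, 2.3884

Heun on (u,v): k1 = f(x_n, state_n); k2 = f(x_n + h, state_n + h·k1); state_{n+1} = state_n + (h/2)·(k1 + k2).
0.000000: (-1.800000, 1.850000)
  k1 = (-5.907000, 3.330000)
  predictor → (-2.508840, 2.249600)
  k2 = (-8.581680, 5.643886)
  → (-2.669321, 2.388433)
(u(0.12), v(0.12)) ≈ (-2.6693, 2.3884)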